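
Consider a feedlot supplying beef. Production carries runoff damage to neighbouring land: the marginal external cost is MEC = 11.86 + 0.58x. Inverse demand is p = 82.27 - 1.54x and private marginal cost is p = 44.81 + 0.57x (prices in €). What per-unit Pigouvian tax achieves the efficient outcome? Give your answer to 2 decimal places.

Social marginal cost = private MC + MEC = 56.67 + 1.15x.
Set SMC = demand: 56.67 + 1.15x = 82.27 - 1.54x → x* = 9.5167.
The Pigouvian tax equals MEC at x*: 11.86 + 0.58×9.5167 = 17.3797.

tax = €17.38 per unit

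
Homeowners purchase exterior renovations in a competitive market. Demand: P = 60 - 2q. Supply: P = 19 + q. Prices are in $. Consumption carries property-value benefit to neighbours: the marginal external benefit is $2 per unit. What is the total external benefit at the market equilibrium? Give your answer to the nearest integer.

$27

Market equilibrium (private): 19 + q = 60 - 2q → q_m = 13.6667.
Total external benefit = MEB × q_m = 2 × 13.6667 = 27.3334.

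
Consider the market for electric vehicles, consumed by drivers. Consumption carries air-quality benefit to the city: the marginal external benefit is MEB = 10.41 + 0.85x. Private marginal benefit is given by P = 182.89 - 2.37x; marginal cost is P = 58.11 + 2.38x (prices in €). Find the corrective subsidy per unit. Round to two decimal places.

subsidy = €39.87 per unit

Social marginal benefit = demand + MEB = 193.30 - 1.52x.
Set SMB = MC: 193.30 - 1.52x = 58.11 + 2.38x → x* = 34.6641.
The Pigouvian subsidy equals MEB at x*: 10.41 + 0.85×34.6641 = 39.8745.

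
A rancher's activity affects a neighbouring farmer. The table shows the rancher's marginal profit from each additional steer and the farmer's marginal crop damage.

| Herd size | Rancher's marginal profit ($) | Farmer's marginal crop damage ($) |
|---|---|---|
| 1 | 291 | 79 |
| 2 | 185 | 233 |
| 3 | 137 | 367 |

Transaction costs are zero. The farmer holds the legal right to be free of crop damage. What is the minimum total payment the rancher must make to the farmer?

$79

Efficient level: marginal profit ≥ marginal crop damage through level 1, so k* = 1.
With the farmer holding the right, the rancher must at least compensate total damage at k*: 79 = 79.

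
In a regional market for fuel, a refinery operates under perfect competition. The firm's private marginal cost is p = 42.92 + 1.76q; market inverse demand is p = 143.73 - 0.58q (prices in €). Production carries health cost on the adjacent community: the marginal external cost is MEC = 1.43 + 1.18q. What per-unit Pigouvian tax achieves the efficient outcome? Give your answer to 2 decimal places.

Social marginal cost = private MC + MEC = 44.35 + 2.94q.
Set SMC = demand: 44.35 + 2.94q = 143.73 - 0.58q → q* = 28.2330.
The Pigouvian tax equals MEC at q*: 1.43 + 1.18×28.2330 = 34.7449.

tax = €34.74 per unit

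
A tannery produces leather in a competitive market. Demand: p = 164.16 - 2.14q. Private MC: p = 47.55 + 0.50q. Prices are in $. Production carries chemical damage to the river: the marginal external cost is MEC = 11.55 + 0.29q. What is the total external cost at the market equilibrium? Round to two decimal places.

Market equilibrium (private): 47.55 + 0.50q = 164.16 - 2.14q → q_m = 44.1705.
Total external cost = ∫₀^{q_m} (11.55 + 0.29q) dq = 11.55×44.1705 + ½×0.29×44.1705² = 793.0691.

$793.07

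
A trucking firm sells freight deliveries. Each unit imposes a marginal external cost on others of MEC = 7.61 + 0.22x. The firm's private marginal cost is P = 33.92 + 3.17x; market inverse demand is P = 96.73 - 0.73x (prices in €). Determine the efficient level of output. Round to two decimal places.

x* = 13.40

Social marginal cost = private MC + MEC = 41.53 + 3.39x.
Set SMC = demand: 41.53 + 3.39x = 96.73 - 0.73x → x* = 13.3981.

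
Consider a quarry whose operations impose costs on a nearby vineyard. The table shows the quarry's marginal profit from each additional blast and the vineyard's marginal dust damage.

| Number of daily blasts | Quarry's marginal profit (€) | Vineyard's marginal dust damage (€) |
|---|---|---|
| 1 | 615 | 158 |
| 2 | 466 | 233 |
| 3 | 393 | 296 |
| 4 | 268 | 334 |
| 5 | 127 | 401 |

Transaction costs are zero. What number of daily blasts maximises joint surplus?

3

Bargaining reaches the level where marginal profit last exceeds marginal dust damage.
That holds through level 3 (393 ≥ 296) but not at 4 (268 < 334).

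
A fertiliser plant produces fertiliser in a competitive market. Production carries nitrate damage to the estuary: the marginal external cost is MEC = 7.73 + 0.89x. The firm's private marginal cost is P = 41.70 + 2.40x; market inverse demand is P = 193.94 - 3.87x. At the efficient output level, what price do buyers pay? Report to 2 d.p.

P = 115.83

Social marginal cost = private MC + MEC = 49.43 + 3.29x.
Set SMC = demand: 49.43 + 3.29x = 193.94 - 3.87x → x* = 20.1830.
Consumer price on the demand curve at x*: 193.94 − 3.87×20.1830 = 115.8318.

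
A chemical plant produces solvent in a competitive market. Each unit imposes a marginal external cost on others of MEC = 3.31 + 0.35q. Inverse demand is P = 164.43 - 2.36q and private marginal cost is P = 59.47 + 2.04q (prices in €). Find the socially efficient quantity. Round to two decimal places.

q* = 21.40

Social marginal cost = private MC + MEC = 62.78 + 2.39q.
Set SMC = demand: 62.78 + 2.39q = 164.43 - 2.36q → q* = 21.4000.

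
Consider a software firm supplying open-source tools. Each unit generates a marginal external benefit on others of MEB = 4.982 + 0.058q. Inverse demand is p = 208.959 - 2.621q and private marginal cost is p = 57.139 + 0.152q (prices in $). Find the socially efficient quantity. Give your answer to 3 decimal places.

q* = 57.754

Social marginal cost = private MC − MEB = 52.157 + 0.094q.
Set SMC = demand: 52.157 + 0.094q = 208.959 - 2.621q → q* = 57.7540.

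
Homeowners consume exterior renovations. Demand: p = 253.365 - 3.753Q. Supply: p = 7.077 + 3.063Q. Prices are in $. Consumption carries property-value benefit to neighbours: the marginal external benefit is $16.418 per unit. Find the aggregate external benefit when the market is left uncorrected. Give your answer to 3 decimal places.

Market equilibrium (private): 7.077 + 3.063Q = 253.365 - 3.753Q → Q_m = 36.1338.
Total external benefit = MEB × Q_m = 16.418 × 36.1338 = 593.2447.

$593.245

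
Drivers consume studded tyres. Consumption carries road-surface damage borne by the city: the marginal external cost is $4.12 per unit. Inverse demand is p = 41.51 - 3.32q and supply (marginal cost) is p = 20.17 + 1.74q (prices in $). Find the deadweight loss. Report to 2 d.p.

Market equilibrium (private): 20.17 + 1.74q = 41.51 - 3.32q → q_m = 4.2174.
Social marginal benefit = demand − MEC = 37.39 - 3.32q.
Set SMB = MC: 37.39 - 3.32q = 20.17 + 1.74q → q* = 3.4032.
The loss is the area between SMB and MC from q* to q_m; with linear curves that's a triangle of height MEC(q_m).
DWL = ½ × 0.8142 × 4.1200 = 1.6773.

DWL = $1.68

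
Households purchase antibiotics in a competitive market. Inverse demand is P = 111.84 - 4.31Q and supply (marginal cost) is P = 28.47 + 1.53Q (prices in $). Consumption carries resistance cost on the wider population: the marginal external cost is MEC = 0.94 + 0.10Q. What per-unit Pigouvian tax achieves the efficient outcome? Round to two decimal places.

Social marginal benefit = demand − MEC = 110.90 - 4.41Q.
Set SMB = MC: 110.90 - 4.41Q = 28.47 + 1.53Q → Q* = 13.8771.
The Pigouvian tax equals MEC at Q*: 0.94 + 0.10×13.8771 = 2.3277.

tax = $2.33 per unit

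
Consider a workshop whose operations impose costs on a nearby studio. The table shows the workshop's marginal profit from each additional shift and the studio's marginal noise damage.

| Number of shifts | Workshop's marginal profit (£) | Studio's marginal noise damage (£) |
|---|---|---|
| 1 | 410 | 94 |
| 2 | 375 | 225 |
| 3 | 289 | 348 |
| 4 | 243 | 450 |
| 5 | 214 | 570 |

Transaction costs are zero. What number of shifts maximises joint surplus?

2

Bargaining reaches the level where marginal profit last exceeds marginal noise damage.
That holds through level 2 (375 ≥ 225) but not at 3 (289 < 348).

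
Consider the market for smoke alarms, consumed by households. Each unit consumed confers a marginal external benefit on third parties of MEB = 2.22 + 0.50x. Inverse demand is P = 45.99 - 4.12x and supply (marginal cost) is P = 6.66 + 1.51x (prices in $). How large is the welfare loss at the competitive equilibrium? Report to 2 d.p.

DWL = $3.18

Market equilibrium (private): 6.66 + 1.51x = 45.99 - 4.12x → x_m = 6.9858.
Social marginal benefit = demand + MEB = 48.21 - 3.62x.
Set SMB = MC: 48.21 - 3.62x = 6.66 + 1.51x → x* = 8.0994.
The welfare-loss triangle has base |x_m − x*| and height MEB(x_m) (the vertical gap between SMB and MC is zero at x* and MEB at x_m).
DWL = ½ × 1.1136 × 5.7129 = 3.1809.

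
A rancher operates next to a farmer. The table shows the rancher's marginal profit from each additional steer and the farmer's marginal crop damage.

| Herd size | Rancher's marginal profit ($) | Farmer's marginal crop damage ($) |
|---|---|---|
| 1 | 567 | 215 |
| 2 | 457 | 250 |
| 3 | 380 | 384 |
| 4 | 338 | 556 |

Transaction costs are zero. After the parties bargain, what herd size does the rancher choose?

2

Bargaining reaches the level where marginal profit last exceeds marginal crop damage.
That holds through level 2 (457 ≥ 250) but not at 3 (380 < 384).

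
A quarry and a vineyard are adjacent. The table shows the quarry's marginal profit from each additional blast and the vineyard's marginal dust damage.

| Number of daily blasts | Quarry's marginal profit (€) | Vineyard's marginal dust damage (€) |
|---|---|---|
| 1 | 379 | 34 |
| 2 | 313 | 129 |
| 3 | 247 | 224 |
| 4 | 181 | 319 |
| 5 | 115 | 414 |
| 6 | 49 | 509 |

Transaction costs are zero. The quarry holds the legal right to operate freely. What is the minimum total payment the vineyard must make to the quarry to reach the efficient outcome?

€345

Left alone the quarry would choose level 6 (marginal profit stays positive).
Efficient level: k* = 3 (marginal profit ≥ marginal dust damage through 3).
The vineyard must at least cover the quarry's forgone profit from cutting 6→3: 181 + 115 + 49 = 345.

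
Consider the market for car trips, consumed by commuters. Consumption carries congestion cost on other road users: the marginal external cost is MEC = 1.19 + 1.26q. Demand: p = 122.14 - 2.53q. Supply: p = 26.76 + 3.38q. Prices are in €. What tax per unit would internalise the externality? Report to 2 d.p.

tax = €17.74 per unit

Social marginal benefit = demand − MEC = 120.95 - 3.79q.
Set SMB = MC: 120.95 - 3.79q = 26.76 + 3.38q → q* = 13.1367.
The Pigouvian tax equals MEC at q*: 1.19 + 1.26×13.1367 = 17.7422.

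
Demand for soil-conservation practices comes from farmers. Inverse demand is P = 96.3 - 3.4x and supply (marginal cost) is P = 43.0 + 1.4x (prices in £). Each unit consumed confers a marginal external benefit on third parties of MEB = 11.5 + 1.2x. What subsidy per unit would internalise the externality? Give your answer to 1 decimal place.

Social marginal benefit = demand + MEB = 107.8 - 2.2x.
Set SMB = MC: 107.8 - 2.2x = 43.0 + 1.4x → x* = 18.0000.
The Pigouvian subsidy equals MEB at x*: 11.5 + 1.2×18.0000 = 33.1000.

subsidy = £33.1 per unit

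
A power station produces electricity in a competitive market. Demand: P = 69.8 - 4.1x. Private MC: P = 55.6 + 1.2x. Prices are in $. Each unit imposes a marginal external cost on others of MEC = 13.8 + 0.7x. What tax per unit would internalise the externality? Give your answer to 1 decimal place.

Social marginal cost = private MC + MEC = 69.4 + 1.9x.
Set SMC = demand: 69.4 + 1.9x = 69.8 - 4.1x → x* = 0.0667.
The Pigouvian tax equals MEC at x*: 13.8 + 0.7×0.0667 = 13.8467.

tax = $13.8 per unit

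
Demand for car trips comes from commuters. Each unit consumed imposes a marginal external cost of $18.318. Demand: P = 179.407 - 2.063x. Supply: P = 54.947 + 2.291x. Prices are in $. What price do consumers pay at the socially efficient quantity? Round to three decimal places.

P = $129.115

Social marginal benefit = demand − MEC = 161.089 - 2.063x.
Set SMB = MC: 161.089 - 2.063x = 54.947 + 2.291x → x* = 24.3780.
Consumer price on the demand curve at x*: 179.407 − 2.063×24.3780 = 129.1152.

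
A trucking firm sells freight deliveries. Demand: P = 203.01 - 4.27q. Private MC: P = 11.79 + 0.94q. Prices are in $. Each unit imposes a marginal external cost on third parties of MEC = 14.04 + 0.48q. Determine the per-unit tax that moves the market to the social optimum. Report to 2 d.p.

Social marginal cost = private MC + MEC = 25.83 + 1.42q.
Set SMC = demand: 25.83 + 1.42q = 203.01 - 4.27q → q* = 31.1388.
The Pigouvian tax equals MEC at q*: 14.04 + 0.48×31.1388 = 28.9866.

tax = $28.99 per unit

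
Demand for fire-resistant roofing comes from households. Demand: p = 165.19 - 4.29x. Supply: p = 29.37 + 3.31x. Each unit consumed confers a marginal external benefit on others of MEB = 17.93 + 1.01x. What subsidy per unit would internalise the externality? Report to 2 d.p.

Social marginal benefit = demand + MEB = 183.12 - 3.28x.
Set SMB = MC: 183.12 - 3.28x = 29.37 + 3.31x → x* = 23.3308.
The Pigouvian subsidy equals MEB at x*: 17.93 + 1.01×23.3308 = 41.4941.

subsidy = 41.49 per unit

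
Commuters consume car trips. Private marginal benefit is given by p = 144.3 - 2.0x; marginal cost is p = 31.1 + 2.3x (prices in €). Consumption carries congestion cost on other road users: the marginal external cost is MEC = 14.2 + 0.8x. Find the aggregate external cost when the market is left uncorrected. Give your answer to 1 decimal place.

Market equilibrium (private): 31.1 + 2.3x = 144.3 - 2.0x → x_m = 26.3256.
Total external cost = ∫₀^{x_m} (14.2 + 0.8x) dx = 14.2×26.3256 + ½×0.8×26.3256² = 651.0384.

€651.0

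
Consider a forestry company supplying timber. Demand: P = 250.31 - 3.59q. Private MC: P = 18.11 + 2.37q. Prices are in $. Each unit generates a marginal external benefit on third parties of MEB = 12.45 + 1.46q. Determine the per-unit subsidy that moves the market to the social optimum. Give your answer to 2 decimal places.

subsidy = $91.83 per unit

Social marginal cost = private MC − MEB = 5.66 + 0.91q.
Set SMC = demand: 5.66 + 0.91q = 250.31 - 3.59q → q* = 54.3667.
The Pigouvian subsidy equals MEB at q*: 12.45 + 1.46×54.3667 = 91.8254.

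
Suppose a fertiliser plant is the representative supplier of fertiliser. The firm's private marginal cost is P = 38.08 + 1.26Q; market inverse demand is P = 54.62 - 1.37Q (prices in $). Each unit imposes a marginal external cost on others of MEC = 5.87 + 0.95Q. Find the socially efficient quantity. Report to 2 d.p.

Social marginal cost = private MC + MEC = 43.95 + 2.21Q.
Set SMC = demand: 43.95 + 2.21Q = 54.62 - 1.37Q → Q* = 2.9804.

Q* = 2.98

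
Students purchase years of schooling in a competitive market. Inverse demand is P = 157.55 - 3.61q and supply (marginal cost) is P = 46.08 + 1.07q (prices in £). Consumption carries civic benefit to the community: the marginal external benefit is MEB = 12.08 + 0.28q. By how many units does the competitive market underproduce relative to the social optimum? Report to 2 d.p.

Market equilibrium (private): 46.08 + 1.07q = 157.55 - 3.61q → q_m = 23.8184.
Social marginal benefit = demand + MEB = 169.63 - 3.33q.
Set SMB = MC: 169.63 - 3.33q = 46.08 + 1.07q → q* = 28.0795.
Gap = |23.8184 − 28.0795| = 4.2611.

4.26 units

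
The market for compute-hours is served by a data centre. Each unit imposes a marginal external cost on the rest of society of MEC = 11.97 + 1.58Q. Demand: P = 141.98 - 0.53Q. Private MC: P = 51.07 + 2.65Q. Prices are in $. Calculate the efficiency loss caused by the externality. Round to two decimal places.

Market equilibrium (private): 51.07 + 2.65Q = 141.98 - 0.53Q → Q_m = 28.5881.
Social marginal cost = private MC + MEC = 63.04 + 4.23Q.
Set SMC = demand: 63.04 + 4.23Q = 141.98 - 0.53Q → Q* = 16.5840.
The welfare-loss triangle has base |Q_m − Q*| and height MEC(Q_m) (the vertical gap between SMC and demand is zero at Q* and MEC at Q_m).
DWL = ½ × 12.0041 × 57.1391 = 342.9517.

DWL = $342.95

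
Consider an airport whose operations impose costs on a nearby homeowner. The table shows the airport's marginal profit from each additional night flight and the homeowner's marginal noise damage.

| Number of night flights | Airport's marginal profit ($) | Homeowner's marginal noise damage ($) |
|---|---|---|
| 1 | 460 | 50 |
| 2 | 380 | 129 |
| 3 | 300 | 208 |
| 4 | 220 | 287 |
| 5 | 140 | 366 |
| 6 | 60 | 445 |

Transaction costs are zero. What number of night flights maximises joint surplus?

Bargaining reaches the level where marginal profit last exceeds marginal noise damage.
That holds through level 3 (300 ≥ 208) but not at 4 (220 < 287).

3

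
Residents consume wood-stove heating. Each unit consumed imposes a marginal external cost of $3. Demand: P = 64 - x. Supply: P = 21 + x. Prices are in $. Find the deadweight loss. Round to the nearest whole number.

Market equilibrium (private): 21 + x = 64 - x → x_m = 21.5000.
Social marginal benefit = demand − MEC = 61 - x.
Set SMB = MC: 61 - x = 21 + x → x* = 20.0000.
The loss is the area between SMB and MC from x* to x_m; with linear curves that's a triangle of height MEC(x_m).
DWL = ½ × 1.5000 × 3.0000 = 2.2500.

DWL = $2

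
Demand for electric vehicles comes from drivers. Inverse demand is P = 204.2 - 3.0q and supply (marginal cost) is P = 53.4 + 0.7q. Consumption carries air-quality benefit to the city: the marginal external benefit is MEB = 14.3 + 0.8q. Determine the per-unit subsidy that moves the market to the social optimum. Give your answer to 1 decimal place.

Social marginal benefit = demand + MEB = 218.5 - 2.2q.
Set SMB = MC: 218.5 - 2.2q = 53.4 + 0.7q → q* = 56.9310.
The Pigouvian subsidy equals MEB at q*: 14.3 + 0.8×56.9310 = 59.8448.

subsidy = 59.8 per unit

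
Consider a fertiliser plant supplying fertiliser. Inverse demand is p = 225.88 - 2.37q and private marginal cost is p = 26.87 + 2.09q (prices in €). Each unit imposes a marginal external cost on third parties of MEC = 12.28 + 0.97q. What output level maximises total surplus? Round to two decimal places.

Social marginal cost = private MC + MEC = 39.15 + 3.06q.
Set SMC = demand: 39.15 + 3.06q = 225.88 - 2.37q → q* = 34.3886.

q* = 34.39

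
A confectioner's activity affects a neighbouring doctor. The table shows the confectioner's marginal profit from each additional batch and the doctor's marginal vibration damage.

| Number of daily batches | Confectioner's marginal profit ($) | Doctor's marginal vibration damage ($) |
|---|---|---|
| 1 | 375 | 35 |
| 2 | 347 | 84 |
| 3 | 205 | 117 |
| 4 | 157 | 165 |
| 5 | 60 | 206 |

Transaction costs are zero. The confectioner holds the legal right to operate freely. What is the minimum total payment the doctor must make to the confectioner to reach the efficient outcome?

Left alone the confectioner would choose level 5 (marginal profit stays positive).
Efficient level: k* = 3 (marginal profit ≥ marginal vibration damage through 3).
The doctor must at least cover the confectioner's forgone profit from cutting 5→3: 157 + 60 = 217.

$217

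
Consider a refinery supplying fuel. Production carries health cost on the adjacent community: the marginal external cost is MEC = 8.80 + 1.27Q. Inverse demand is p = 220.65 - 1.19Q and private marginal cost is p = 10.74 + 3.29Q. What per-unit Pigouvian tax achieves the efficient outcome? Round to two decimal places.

tax = 53.22 per unit

Social marginal cost = private MC + MEC = 19.54 + 4.56Q.
Set SMC = demand: 19.54 + 4.56Q = 220.65 - 1.19Q → Q* = 34.9757.
The Pigouvian tax equals MEC at Q*: 8.80 + 1.27×34.9757 = 53.2191.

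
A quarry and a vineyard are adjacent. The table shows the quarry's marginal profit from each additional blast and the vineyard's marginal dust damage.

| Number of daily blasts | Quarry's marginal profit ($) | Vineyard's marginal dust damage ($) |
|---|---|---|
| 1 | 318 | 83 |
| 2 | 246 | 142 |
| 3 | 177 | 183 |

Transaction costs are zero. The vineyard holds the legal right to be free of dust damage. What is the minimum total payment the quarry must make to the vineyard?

Efficient level: marginal profit ≥ marginal dust damage through level 2, so k* = 2.
With the vineyard holding the right, the quarry must at least compensate total damage at k*: 83 + 142 = 225.

$225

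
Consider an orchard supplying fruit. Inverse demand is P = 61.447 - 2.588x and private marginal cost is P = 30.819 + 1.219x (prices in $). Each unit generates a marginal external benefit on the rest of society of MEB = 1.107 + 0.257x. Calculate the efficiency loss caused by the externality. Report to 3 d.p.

DWL = $1.419

Market equilibrium (private): 30.819 + 1.219x = 61.447 - 2.588x → x_m = 8.0452.
Social marginal cost = private MC − MEB = 29.712 + 0.962x.
Set SMC = demand: 29.712 + 0.962x = 61.447 - 2.588x → x* = 8.9394.
The welfare-loss triangle has base |x_m − x*| and height MEB(x_m) (the vertical gap between SMC and demand is zero at x* and MEB at x_m).
DWL = ½ × 0.8942 × 3.1746 = 1.4194.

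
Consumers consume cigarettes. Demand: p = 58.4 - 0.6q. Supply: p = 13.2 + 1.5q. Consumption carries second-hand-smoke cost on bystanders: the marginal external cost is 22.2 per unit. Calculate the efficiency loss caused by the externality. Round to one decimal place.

DWL = 117.3

Market equilibrium (private): 13.2 + 1.5q = 58.4 - 0.6q → q_m = 21.5238.
Social marginal benefit = demand − MEC = 36.2 - 0.6q.
Set SMB = MC: 36.2 - 0.6q = 13.2 + 1.5q → q* = 10.9524.
Between q* and q_m the wedge MC − SMB runs linearly from 0 to MEC(q_m), so the loss is a triangle.
DWL = ½ × 10.5714 × 22.2000 = 117.3425.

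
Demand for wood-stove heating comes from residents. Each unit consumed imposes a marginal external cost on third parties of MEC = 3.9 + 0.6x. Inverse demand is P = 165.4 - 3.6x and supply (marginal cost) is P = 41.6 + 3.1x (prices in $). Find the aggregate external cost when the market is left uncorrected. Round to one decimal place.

$174.5

Market equilibrium (private): 41.6 + 3.1x = 165.4 - 3.6x → x_m = 18.4776.
Total external cost = ∫₀^{x_m} (3.9 + 0.6x) dx = 3.9×18.4776 + ½×0.6×18.4776² = 174.4892.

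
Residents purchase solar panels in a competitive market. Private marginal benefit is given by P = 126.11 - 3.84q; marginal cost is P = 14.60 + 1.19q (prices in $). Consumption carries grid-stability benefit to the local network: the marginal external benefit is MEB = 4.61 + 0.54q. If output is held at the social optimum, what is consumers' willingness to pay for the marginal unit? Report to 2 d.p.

P = $26.80

Social marginal benefit = demand + MEB = 130.72 - 3.30q.
Set SMB = MC: 130.72 - 3.30q = 14.60 + 1.19q → q* = 25.8619.
Consumer price on the demand curve at q*: 126.11 − 3.84×25.8619 = 26.8003.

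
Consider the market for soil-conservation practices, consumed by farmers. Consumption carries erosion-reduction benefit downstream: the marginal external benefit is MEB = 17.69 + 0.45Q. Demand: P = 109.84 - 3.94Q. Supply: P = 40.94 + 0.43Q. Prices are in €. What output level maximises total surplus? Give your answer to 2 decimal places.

Social marginal benefit = demand + MEB = 127.53 - 3.49Q.
Set SMB = MC: 127.53 - 3.49Q = 40.94 + 0.43Q → Q* = 22.0893.

Q* = 22.09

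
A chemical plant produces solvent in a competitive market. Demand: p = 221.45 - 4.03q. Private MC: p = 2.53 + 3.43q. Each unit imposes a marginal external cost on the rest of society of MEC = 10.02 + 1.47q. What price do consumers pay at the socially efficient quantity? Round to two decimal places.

P = 127.18

Social marginal cost = private MC + MEC = 12.55 + 4.90q.
Set SMC = demand: 12.55 + 4.90q = 221.45 - 4.03q → q* = 23.3931.
Consumer price on the demand curve at q*: 221.45 − 4.03×23.3931 = 127.1758.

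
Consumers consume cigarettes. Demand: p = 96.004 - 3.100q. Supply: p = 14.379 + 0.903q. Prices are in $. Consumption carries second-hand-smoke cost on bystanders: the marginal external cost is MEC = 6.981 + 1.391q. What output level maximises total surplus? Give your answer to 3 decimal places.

Social marginal benefit = demand − MEC = 89.023 - 4.491q.
Set SMB = MC: 89.023 - 4.491q = 14.379 + 0.903q → q* = 13.8383.

q* = 13.838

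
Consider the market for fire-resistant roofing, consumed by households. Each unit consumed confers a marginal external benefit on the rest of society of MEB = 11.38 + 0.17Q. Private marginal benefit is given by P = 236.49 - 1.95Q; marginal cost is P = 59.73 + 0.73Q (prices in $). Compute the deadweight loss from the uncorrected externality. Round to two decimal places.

Market equilibrium (private): 59.73 + 0.73Q = 236.49 - 1.95Q → Q_m = 65.9552.
Social marginal benefit = demand + MEB = 247.87 - 1.78Q.
Set SMB = MC: 247.87 - 1.78Q = 59.73 + 0.73Q → Q* = 74.9562.
Between Q* and Q_m the wedge SMB − MC runs linearly from 0 to MEB(Q_m), so the loss is a triangle.
DWL = ½ × 9.0010 × 22.5924 = 101.6771.

DWL = $101.68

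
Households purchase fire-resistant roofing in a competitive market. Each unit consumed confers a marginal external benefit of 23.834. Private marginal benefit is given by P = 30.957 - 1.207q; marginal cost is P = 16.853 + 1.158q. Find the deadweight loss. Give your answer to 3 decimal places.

DWL = 120.097

Market equilibrium (private): 16.853 + 1.158q = 30.957 - 1.207q → q_m = 5.9636.
Social marginal benefit = demand + MEB = 54.791 - 1.207q.
Set SMB = MC: 54.791 - 1.207q = 16.853 + 1.158q → q* = 16.0414.
Height of the DWL triangle at q_m is SMB(q_m) − MC(q_m) = MEB(q_m) = 23.8340.
DWL = ½ × 10.0778 × 23.8340 = 120.0971.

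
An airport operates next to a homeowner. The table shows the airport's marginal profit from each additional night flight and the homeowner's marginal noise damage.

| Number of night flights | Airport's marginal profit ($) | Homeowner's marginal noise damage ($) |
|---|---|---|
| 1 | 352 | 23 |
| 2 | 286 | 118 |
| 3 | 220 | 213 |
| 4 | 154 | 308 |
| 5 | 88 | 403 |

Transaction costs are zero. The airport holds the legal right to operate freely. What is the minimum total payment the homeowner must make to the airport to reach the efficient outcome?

$242

Left alone the airport would choose level 5 (marginal profit stays positive).
Efficient level: k* = 3 (marginal profit ≥ marginal noise damage through 3).
The homeowner must at least cover the airport's forgone profit from cutting 5→3: 154 + 88 = 242.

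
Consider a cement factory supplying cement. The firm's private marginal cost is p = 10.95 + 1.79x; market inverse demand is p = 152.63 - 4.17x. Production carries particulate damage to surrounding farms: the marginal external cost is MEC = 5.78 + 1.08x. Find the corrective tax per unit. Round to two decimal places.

tax = 26.63 per unit

Social marginal cost = private MC + MEC = 16.73 + 2.87x.
Set SMC = demand: 16.73 + 2.87x = 152.63 - 4.17x → x* = 19.3040.
The Pigouvian tax equals MEC at x*: 5.78 + 1.08×19.3040 = 26.6283.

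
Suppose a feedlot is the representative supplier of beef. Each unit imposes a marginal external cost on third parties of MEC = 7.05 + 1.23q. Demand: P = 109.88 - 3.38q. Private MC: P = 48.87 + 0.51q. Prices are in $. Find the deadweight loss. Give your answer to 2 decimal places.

DWL = $67.76

Market equilibrium (private): 48.87 + 0.51q = 109.88 - 3.38q → q_m = 15.6838.
Social marginal cost = private MC + MEC = 55.92 + 1.74q.
Set SMC = demand: 55.92 + 1.74q = 109.88 - 3.38q → q* = 10.5391.
Between q* and q_m the wedge SMC − demand runs linearly from 0 to MEC(q_m), so the loss is a triangle.
DWL = ½ × 5.1447 × 26.3411 = 67.7585.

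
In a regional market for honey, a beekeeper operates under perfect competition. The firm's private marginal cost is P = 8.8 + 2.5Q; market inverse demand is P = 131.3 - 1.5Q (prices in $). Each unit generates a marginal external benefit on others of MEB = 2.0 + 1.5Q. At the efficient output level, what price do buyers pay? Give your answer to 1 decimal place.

P = $56.6

Social marginal cost = private MC − MEB = 6.8 + Q.
Set SMC = demand: 6.8 + Q = 131.3 - 1.5Q → Q* = 49.8000.
Consumer price on the demand curve at Q*: 131.3 − 1.5×49.8000 = 56.6000.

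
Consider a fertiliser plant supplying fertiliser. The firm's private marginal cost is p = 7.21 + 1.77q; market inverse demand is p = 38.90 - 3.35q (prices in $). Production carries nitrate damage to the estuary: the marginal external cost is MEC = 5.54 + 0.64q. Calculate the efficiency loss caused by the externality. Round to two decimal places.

Market equilibrium (private): 7.21 + 1.77q = 38.90 - 3.35q → q_m = 6.1895.
Social marginal cost = private MC + MEC = 12.75 + 2.41q.
Set SMC = demand: 12.75 + 2.41q = 38.90 - 3.35q → q* = 4.5399.
The welfare-loss triangle has base |q_m − q*| and height MEC(q_m) (the vertical gap between SMC and demand is zero at q* and MEC at q_m).
DWL = ½ × 1.6496 × 9.5013 = 7.8367.

DWL = $7.84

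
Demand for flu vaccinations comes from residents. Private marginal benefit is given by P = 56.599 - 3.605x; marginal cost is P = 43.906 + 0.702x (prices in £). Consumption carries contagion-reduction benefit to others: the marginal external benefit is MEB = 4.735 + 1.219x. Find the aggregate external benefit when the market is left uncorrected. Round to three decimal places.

Market equilibrium (private): 43.906 + 0.702x = 56.599 - 3.605x → x_m = 2.9471.
Total external benefit = ∫₀^{x_m} (4.735 + 1.219x) dx = 4.735×2.9471 + ½×1.219×2.9471² = 19.2483.

£19.248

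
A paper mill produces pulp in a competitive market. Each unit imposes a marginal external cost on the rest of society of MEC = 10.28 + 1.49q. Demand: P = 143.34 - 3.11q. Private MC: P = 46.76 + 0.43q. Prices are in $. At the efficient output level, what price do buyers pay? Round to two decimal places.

Social marginal cost = private MC + MEC = 57.04 + 1.92q.
Set SMC = demand: 57.04 + 1.92q = 143.34 - 3.11q → q* = 17.1571.
Consumer price on the demand curve at q*: 143.34 − 3.11×17.1571 = 89.9814.

P = $89.98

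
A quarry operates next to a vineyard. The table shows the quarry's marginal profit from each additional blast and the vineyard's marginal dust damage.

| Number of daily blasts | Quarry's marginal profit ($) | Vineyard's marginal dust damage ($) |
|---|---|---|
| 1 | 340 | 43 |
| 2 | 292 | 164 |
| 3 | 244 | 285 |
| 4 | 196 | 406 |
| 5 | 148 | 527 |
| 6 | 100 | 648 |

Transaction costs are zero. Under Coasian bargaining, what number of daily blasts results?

2

Bargaining reaches the level where marginal profit last exceeds marginal dust damage.
That holds through level 2 (292 ≥ 164) but not at 3 (244 < 285).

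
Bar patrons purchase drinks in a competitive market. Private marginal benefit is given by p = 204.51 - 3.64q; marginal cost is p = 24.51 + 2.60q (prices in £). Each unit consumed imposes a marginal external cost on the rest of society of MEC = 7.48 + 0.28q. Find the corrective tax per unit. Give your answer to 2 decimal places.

Social marginal benefit = demand − MEC = 197.03 - 3.92q.
Set SMB = MC: 197.03 - 3.92q = 24.51 + 2.60q → q* = 26.4601.
The Pigouvian tax equals MEC at q*: 7.48 + 0.28×26.4601 = 14.8888.

tax = £14.89 per unit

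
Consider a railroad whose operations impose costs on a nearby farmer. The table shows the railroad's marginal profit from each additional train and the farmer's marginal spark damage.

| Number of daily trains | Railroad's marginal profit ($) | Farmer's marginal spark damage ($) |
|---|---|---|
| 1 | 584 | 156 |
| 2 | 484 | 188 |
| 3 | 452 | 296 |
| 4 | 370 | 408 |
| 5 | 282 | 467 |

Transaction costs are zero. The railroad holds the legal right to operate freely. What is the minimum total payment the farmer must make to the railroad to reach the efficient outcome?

Left alone the railroad would choose level 5 (marginal profit stays positive).
Efficient level: k* = 3 (marginal profit ≥ marginal spark damage through 3).
The farmer must at least cover the railroad's forgone profit from cutting 5→3: 370 + 282 = 652.

$652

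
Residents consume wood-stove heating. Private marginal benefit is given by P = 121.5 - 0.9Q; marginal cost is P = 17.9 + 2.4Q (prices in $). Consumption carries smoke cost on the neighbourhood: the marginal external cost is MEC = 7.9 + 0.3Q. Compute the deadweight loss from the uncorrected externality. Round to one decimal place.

Market equilibrium (private): 17.9 + 2.4Q = 121.5 - 0.9Q → Q_m = 31.3939.
Social marginal benefit = demand − MEC = 113.6 - 1.2Q.
Set SMB = MC: 113.6 - 1.2Q = 17.9 + 2.4Q → Q* = 26.5833.
Height of the DWL triangle at Q_m is MC(Q_m) − SMB(Q_m) = MEC(Q_m) = 17.3182.
DWL = ½ × 4.8106 × 17.3182 = 41.6555.

DWL = $41.7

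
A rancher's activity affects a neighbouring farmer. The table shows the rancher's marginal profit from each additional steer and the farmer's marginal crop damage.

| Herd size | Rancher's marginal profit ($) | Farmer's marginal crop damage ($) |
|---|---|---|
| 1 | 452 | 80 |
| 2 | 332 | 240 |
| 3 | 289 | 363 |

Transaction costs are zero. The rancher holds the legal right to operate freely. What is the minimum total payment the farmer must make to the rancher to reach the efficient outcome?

$289

Left alone the rancher would choose level 3 (marginal profit stays positive).
Efficient level: k* = 2 (marginal profit ≥ marginal crop damage through 2).
The farmer must at least cover the rancher's forgone profit from cutting 3→2: 289 = 289.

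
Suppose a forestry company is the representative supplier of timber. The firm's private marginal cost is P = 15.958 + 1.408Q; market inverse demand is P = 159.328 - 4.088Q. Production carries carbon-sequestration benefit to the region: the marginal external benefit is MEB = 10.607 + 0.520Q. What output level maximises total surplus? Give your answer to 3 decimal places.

Social marginal cost = private MC − MEB = 5.351 + 0.888Q.
Set SMC = demand: 5.351 + 0.888Q = 159.328 - 4.088Q → Q* = 30.9439.

Q* = 30.944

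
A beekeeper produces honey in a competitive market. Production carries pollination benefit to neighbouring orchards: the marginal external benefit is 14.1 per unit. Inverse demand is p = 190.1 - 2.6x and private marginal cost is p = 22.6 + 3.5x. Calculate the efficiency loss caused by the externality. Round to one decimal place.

Market equilibrium (private): 22.6 + 3.5x = 190.1 - 2.6x → x_m = 27.4590.
Social marginal cost = private MC − MEB = 8.5 + 3.5x.
Set SMC = demand: 8.5 + 3.5x = 190.1 - 2.6x → x* = 29.7705.
The welfare-loss triangle has base |x_m − x*| and height MEB(x_m) (the vertical gap between SMC and demand is zero at x* and MEB at x_m).
DWL = ½ × 2.3115 × 14.1000 = 16.2961.

DWL = 16.3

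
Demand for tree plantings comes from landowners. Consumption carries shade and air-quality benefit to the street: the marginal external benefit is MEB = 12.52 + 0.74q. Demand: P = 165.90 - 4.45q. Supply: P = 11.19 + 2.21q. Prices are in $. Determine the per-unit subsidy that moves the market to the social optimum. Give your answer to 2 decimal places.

Social marginal benefit = demand + MEB = 178.42 - 3.71q.
Set SMB = MC: 178.42 - 3.71q = 11.19 + 2.21q → q* = 28.2483.
The Pigouvian subsidy equals MEB at q*: 12.52 + 0.74×28.2483 = 33.4237.

subsidy = $33.42 per unit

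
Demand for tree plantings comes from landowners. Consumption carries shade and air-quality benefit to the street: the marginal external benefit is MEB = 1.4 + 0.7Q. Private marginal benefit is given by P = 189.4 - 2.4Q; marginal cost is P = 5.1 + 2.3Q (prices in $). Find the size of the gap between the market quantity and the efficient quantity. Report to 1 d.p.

7.2 units

Market equilibrium (private): 5.1 + 2.3Q = 189.4 - 2.4Q → Q_m = 39.2128.
Social marginal benefit = demand + MEB = 190.8 - 1.7Q.
Set SMB = MC: 190.8 - 1.7Q = 5.1 + 2.3Q → Q* = 46.4250.
Gap = |39.2128 − 46.4250| = 7.2122.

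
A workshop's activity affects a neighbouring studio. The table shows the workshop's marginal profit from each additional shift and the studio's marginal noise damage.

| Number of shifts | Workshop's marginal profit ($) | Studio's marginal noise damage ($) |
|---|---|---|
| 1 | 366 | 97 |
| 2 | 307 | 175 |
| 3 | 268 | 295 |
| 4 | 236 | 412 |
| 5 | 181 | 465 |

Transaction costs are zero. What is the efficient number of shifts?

Bargaining reaches the level where marginal profit last exceeds marginal noise damage.
That holds through level 2 (307 ≥ 175) but not at 3 (268 < 295).

2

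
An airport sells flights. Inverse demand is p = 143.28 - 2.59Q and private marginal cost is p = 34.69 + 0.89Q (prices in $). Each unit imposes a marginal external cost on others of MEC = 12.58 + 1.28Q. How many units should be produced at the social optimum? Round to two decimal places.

Q* = 20.17

Social marginal cost = private MC + MEC = 47.27 + 2.17Q.
Set SMC = demand: 47.27 + 2.17Q = 143.28 - 2.59Q → Q* = 20.1702.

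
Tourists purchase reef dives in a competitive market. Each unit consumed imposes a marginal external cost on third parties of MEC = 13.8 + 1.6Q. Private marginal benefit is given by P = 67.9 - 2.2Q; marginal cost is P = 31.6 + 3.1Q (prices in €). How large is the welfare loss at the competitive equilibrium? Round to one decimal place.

Market equilibrium (private): 31.6 + 3.1Q = 67.9 - 2.2Q → Q_m = 6.8491.
Social marginal benefit = demand − MEC = 54.1 - 3.8Q.
Set SMB = MC: 54.1 - 3.8Q = 31.6 + 3.1Q → Q* = 3.2609.
Between Q* and Q_m the wedge MC − SMB runs linearly from 0 to MEC(Q_m), so the loss is a triangle.
DWL = ½ × 3.5882 × 24.7585 = 44.4192.

DWL = €44.4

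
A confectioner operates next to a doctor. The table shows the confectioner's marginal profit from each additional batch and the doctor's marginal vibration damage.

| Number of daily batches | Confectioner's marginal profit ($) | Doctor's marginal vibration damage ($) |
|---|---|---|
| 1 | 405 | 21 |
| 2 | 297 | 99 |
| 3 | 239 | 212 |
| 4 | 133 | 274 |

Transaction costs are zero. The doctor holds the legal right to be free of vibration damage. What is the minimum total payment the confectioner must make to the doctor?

Efficient level: marginal profit ≥ marginal vibration damage through level 3, so k* = 3.
With the doctor holding the right, the confectioner must at least compensate total damage at k*: 21 + 99 + 212 = 332.

$332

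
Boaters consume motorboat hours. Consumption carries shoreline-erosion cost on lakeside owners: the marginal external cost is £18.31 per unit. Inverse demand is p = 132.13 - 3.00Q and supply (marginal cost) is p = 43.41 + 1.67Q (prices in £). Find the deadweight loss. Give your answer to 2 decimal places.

DWL = £35.89

Market equilibrium (private): 43.41 + 1.67Q = 132.13 - 3.00Q → Q_m = 18.9979.
Social marginal benefit = demand − MEC = 113.82 - 3.00Q.
Set SMB = MC: 113.82 - 3.00Q = 43.41 + 1.67Q → Q* = 15.0771.
Between Q* and Q_m the wedge MC − SMB runs linearly from 0 to MEC(Q_m), so the loss is a triangle.
DWL = ½ × 3.9208 × 18.3100 = 35.8949.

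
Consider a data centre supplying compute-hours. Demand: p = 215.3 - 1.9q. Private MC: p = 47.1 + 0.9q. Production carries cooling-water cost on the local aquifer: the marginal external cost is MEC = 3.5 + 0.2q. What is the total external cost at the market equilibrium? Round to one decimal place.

571.1

Market equilibrium (private): 47.1 + 0.9q = 215.3 - 1.9q → q_m = 60.0714.
Total external cost = ∫₀^{q_m} (3.5 + 0.2q) dq = 3.5×60.0714 + ½×0.2×60.0714² = 571.1072.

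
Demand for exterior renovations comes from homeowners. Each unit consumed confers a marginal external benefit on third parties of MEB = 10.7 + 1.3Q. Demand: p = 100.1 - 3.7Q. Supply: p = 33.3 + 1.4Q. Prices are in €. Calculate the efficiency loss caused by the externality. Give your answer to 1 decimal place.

DWL = €101.2

Market equilibrium (private): 33.3 + 1.4Q = 100.1 - 3.7Q → Q_m = 13.0980.
Social marginal benefit = demand + MEB = 110.8 - 2.4Q.
Set SMB = MC: 110.8 - 2.4Q = 33.3 + 1.4Q → Q* = 20.3947.
Height of the DWL triangle at Q_m is SMB(Q_m) − MC(Q_m) = MEB(Q_m) = 27.7275.
DWL = ½ × 7.2967 × 27.7275 = 101.1596.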